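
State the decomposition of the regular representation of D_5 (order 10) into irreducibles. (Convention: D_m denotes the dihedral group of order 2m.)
Each irreducible V_i of dimension d_i appears with multiplicity d_i, i.e. rho_reg = (direct sum over all irreducibles V_i) d_i V_i. The irreducible dimensions for D_5 are 1, 1, 2, 2: 2 irreducibles of dimension 1, each with multiplicity 1; 2 irreducibles of dimension 2, each with multiplicity 2. Total dimension 2*1*1 + 2*2*2 = 10 = |G|.

Why: General theorem: in the regular representation of a finite group G, each irreducible appears with multiplicity equal to its dimension. Check: dim(rho_reg) = sum d_i^2 = 1 + 1 + 4 + 4 = 10 = |G|.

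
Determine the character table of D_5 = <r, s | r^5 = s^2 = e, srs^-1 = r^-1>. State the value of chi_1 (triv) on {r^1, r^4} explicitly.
Conjugacy classes: {e} of size 1, {r^1, r^4} of size 2, {r^2, r^3} of size 2, {s, sr, ..., sr^4} of size 5.
Character table:
  irrep \ class              {e} (size 1)  {r^1, r^4} (size 2)  {r^2, r^3} (size 2)  {s, sr, ..., sr^4} (size 5)
  chi_1 (triv)               1             1                    1                    1                          
  chi_2 (sign: r->1, s->-1)  1             1                    1                    -1                         
  chi_3 (2d, j=1)            2             -1/2 + sqrt(5)/2     -sqrt(5)/2 - 1/2     0                          
  chi_4 (2d, j=2)            2             -sqrt(5)/2 - 1/2     -1/2 + sqrt(5)/2     0                          

Spot check: chi_1 (triv) on {r^1, r^4} = 1.

Reasoning: D_5 has order 2*5 = 10 with 4 conjugacy classes, hence 4 irreducibles. Sum of squared dims 1 + 1 + 4 + 4 = 10 = |G|. Linear characters come from the abelianisation; the 2-dimensional irreps have character r^k -> 2*cos(2*pi*j*k/5), reflections -> 0.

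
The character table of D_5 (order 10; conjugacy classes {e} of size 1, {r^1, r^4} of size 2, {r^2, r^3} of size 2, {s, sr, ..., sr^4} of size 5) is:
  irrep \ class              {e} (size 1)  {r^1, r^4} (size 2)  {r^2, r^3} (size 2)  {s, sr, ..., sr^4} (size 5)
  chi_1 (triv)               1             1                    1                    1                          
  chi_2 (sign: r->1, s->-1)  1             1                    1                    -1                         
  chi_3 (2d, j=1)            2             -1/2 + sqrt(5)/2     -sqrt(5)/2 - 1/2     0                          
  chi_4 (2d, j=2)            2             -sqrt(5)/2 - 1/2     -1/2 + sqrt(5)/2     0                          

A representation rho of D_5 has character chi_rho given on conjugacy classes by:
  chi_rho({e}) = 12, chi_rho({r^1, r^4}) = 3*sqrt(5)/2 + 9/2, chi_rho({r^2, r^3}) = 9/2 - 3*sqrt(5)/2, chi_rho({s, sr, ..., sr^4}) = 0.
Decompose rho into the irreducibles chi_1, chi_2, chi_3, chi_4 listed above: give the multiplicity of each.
Multiplicities: chi_1: 3, chi_2: 3, chi_3: 3, chi_4: 0.

Solution. Use <chi_rho, chi> = (1/|G|) sum_C |C| * chi_rho(C) * conj(chi(C)) with |G| = 10 for each irreducible chi in the table:
  <chi_rho, chi_1> = (1/10)[1*(12)*conj(1) + 2*(3*sqrt(5)/2 + 9/2)*conj(1) + 2*(9/2 - 3*sqrt(5)/2)*conj(1) + 5*(0)*conj(1)]
      = (1/10)[(12) + (3*sqrt(5) + 9) + (9 - 3*sqrt(5)) + (0)] = 30/10 = 3
  <chi_rho, chi_2> = (1/10)[1*(12)*conj(1) + 2*(3*sqrt(5)/2 + 9/2)*conj(1) + 2*(9/2 - 3*sqrt(5)/2)*conj(1) + 5*(0)*conj(-1)]
      = (1/10)[(12) + (3*sqrt(5) + 9) + (9 - 3*sqrt(5)) + (0)] = 30/10 = 3
  <chi_rho, chi_3> = (1/10)[1*(12)*conj(2) + 2*(3*sqrt(5)/2 + 9/2)*conj(-1/2 + sqrt(5)/2) + 2*(9/2 - 3*sqrt(5)/2)*conj(-sqrt(5)/2 - 1/2) + 5*(0)*conj(0)]
      = (1/10)[(24) + (3 + 3*sqrt(5)) + (3 - 3*sqrt(5)) + (0)] = 30/10 = 3
  <chi_rho, chi_4> = (1/10)[1*(12)*conj(2) + 2*(3*sqrt(5)/2 + 9/2)*conj(-sqrt(5)/2 - 1/2) + 2*(9/2 - 3*sqrt(5)/2)*conj(-1/2 + sqrt(5)/2) + 5*(0)*conj(0)]
      = (1/10)[(24) + (-6*sqrt(5) - 12) + (-12 + 6*sqrt(5)) + (0)] = 0/10 = 0
Dimension check: dim(rho) = sum (mult * dim) = 3*1 + 3*1 + 3*2 + 0*2 = 12 = chi_rho(e) = 12.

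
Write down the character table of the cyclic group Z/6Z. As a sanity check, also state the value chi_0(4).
Character table of Z/6Z (irreps indexed chi_0,...,chi_5 with chi_k(m) = zeta_6^(k*m), zeta_6 = exp(2*pi*i/6)):
  irrep \ class  {0} (size 1)  {1} (size 1)    {2} (size 1)    {3} (size 1)  {4} (size 1)    {5} (size 1)  
  chi_0          1             1               1               1             1               1             
  chi_1          1             exp(I*pi/3)     exp(2*I*pi/3)   -1            exp(-2*I*pi/3)  exp(-I*pi/3)  
  chi_2          1             exp(2*I*pi/3)   exp(-2*I*pi/3)  1             exp(2*I*pi/3)   exp(-2*I*pi/3)
  chi_3          1             -1              1               -1            1               -1            
  chi_4          1             exp(-2*I*pi/3)  exp(2*I*pi/3)   1             exp(-2*I*pi/3)  exp(2*I*pi/3) 
  chi_5          1             exp(-I*pi/3)    exp(-2*I*pi/3)  -1            exp(2*I*pi/3)   exp(I*pi/3)   

Spot check: chi_0(4) = zeta_6^(0*4) = zeta_6^0 = 1.

Working: Z/6Z is abelian, so all 6 irreducible complex representations are 1-dimensional. They are given by chi_k(m) = zeta_6^(k*m) for k = 0,...,5. Row orthogonality: sum_m chi_k(m) conj(chi_l(m)) = 6 * [k = l].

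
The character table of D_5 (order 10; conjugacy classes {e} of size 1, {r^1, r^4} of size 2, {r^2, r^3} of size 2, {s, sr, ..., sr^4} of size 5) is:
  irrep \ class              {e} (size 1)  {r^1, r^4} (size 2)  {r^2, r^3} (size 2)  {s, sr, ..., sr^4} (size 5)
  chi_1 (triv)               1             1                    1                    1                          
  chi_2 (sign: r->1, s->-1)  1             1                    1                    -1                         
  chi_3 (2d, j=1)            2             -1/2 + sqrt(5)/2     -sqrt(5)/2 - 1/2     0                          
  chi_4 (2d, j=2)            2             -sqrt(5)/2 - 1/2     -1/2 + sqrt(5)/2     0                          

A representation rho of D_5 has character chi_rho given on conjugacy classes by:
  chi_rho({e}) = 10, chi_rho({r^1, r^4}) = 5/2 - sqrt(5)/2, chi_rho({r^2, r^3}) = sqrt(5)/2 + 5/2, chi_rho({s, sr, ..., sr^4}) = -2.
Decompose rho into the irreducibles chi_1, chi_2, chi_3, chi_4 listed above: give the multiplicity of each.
Multiplicities: chi_1: 1, chi_2: 3, chi_3: 1, chi_4: 2.

Use <chi_rho, chi> = (1/|G|) sum_C |C| * chi_rho(C) * conj(chi(C)) with |G| = 10 for each irreducible chi in the table:
  <chi_rho, chi_1> = (1/10)[1*(10)*conj(1) + 2*(5/2 - sqrt(5)/2)*conj(1) + 2*(sqrt(5)/2 + 5/2)*conj(1) + 5*(-2)*conj(1)]
      = (1/10)[(10) + (5 - sqrt(5)) + (sqrt(5) + 5) + (-10)] = 10/10 = 1
  <chi_rho, chi_2> = (1/10)[1*(10)*conj(1) + 2*(5/2 - sqrt(5)/2)*conj(1) + 2*(sqrt(5)/2 + 5/2)*conj(1) + 5*(-2)*conj(-1)]
      = (1/10)[(10) + (5 - sqrt(5)) + (sqrt(5) + 5) + (10)] = 30/10 = 3
  <chi_rho, chi_3> = (1/10)[1*(10)*conj(2) + 2*(5/2 - sqrt(5)/2)*conj(-1/2 + sqrt(5)/2) + 2*(sqrt(5)/2 + 5/2)*conj(-sqrt(5)/2 - 1/2) + 5*(-2)*conj(0)]
      = (1/10)[(20) + (-5 + 3*sqrt(5)) + (-3*sqrt(5) - 5) + (0)] = 10/10 = 1
  <chi_rho, chi_4> = (1/10)[1*(10)*conj(2) + 2*(5/2 - sqrt(5)/2)*conj(-sqrt(5)/2 - 1/2) + 2*(sqrt(5)/2 + 5/2)*conj(-1/2 + sqrt(5)/2) + 5*(-2)*conj(0)]
      = (1/10)[(20) + (-2*sqrt(5)) + (2*sqrt(5)) + (0)] = 20/10 = 2
Dimension check: dim(rho) = sum (mult * dim) = 1*1 + 3*1 + 1*2 + 2*2 = 10 = chi_rho(e) = 10.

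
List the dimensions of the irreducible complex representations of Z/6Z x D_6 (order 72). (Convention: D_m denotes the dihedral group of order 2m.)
Dimensions: 1, 1, 1, 1, 1, 1, 1, 1, 1, 1, 1, 1, 1, 1, 1, 1, 1, 1, 1, 1, 1, 1, 1, 1, 2, 2, 2, 2, 2, 2, 2, 2, 2, 2, 2, 2

Details: There are 36 irreducibles (= number of conjugacy classes). Their dimensions d_i satisfy sum d_i^2 = |G| = 72: 1 + 1 + 1 + 1 + 1 + 1 + 1 + 1 + 1 + 1 + 1 + 1 + 1 + 1 + 1 + 1 + 1 + 1 + 1 + 1 + 1 + 1 + 1 + 1 + 4 + 4 + 4 + 4 + 4 + 4 + 4 + 4 + 4 + 4 + 4 + 4 = 72. (For the product with Z/6Z: each of the 6 1-dim characters of Z/6Z tensors with each irrep of D_6, giving 6 copies of each D_6-dimension.)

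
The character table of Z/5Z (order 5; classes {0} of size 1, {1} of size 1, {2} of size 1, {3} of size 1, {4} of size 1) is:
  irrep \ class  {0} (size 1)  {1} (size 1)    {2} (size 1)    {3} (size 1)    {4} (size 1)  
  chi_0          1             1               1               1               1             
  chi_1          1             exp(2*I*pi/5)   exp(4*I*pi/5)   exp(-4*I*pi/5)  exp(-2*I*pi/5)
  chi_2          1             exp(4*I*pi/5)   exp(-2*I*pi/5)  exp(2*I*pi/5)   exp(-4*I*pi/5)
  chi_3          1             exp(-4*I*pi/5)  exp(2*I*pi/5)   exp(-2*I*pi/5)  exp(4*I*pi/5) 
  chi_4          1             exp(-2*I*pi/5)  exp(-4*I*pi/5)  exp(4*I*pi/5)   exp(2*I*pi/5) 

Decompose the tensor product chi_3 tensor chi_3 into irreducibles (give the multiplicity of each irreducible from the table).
chi_3 tensor chi_3 = chi_1 (all other irreducibles have multiplicity 0).

Working: The character of a tensor product is the pointwise product (chi_3 * chi_3)(C) = chi_3(C) * chi_3(C):
  {0}: (1)*(1), {1}: (exp(-4*I*pi/5))*(exp(-4*I*pi/5)), {2}: (exp(2*I*pi/5))*(exp(2*I*pi/5)), {3}: (exp(-2*I*pi/5))*(exp(-2*I*pi/5)), {4}: (exp(4*I*pi/5))*(exp(4*I*pi/5))
so (chi_3 * chi_3) takes values
  {0} -> 1, {1} -> exp(2*I*pi/5), {2} -> exp(4*I*pi/5), {3} -> exp(-4*I*pi/5), {4} -> exp(-2*I*pi/5).
Now take the inner product of this character with each irreducible chi from the table, <chi_3*chi_3, chi> = (1/5) sum_C |C| (chi_3*chi_3)(C) conj(chi(C)):
  <chi_3*chi_3, chi_0> = (1/5)[1*(1)*conj(1) + 1*(exp(2*I*pi/5))*conj(1) + 1*(exp(4*I*pi/5))*conj(1) + 1*(exp(-4*I*pi/5))*conj(1) + 1*(exp(-2*I*pi/5))*conj(1)]
      = (1/5)[(1) + (exp(2*I*pi/5)) + (exp(4*I*pi/5)) + (exp(-4*I*pi/5)) + (exp(-2*I*pi/5))] = 0/5 = 0
  <chi_3*chi_3, chi_1> = (1/5)[1*(1)*conj(1) + 1*(exp(2*I*pi/5))*conj(exp(2*I*pi/5)) + 1*(exp(4*I*pi/5))*conj(exp(4*I*pi/5)) + 1*(exp(-4*I*pi/5))*conj(exp(-4*I*pi/5)) + 1*(exp(-2*I*pi/5))*conj(exp(-2*I*pi/5))]
      = (1/5)[(1) + (1) + (1) + (1) + (1)] = 5/5 = 1
  <chi_3*chi_3, chi_2> = (1/5)[1*(1)*conj(1) + 1*(exp(2*I*pi/5))*conj(exp(4*I*pi/5)) + 1*(exp(4*I*pi/5))*conj(exp(-2*I*pi/5)) + 1*(exp(-4*I*pi/5))*conj(exp(2*I*pi/5)) + 1*(exp(-2*I*pi/5))*conj(exp(-4*I*pi/5))]
      = (1/5)[(1) + (exp(-2*I*pi/5)) + (exp(-4*I*pi/5)) + (exp(4*I*pi/5)) + (exp(2*I*pi/5))] = 0/5 = 0
  <chi_3*chi_3, chi_3> = (1/5)[1*(1)*conj(1) + 1*(exp(2*I*pi/5))*conj(exp(-4*I*pi/5)) + 1*(exp(4*I*pi/5))*conj(exp(2*I*pi/5)) + 1*(exp(-4*I*pi/5))*conj(exp(-2*I*pi/5)) + 1*(exp(-2*I*pi/5))*conj(exp(4*I*pi/5))]
      = (1/5)[(1) + (exp(-4*I*pi/5)) + (exp(2*I*pi/5)) + (exp(-2*I*pi/5)) + (exp(4*I*pi/5))] = 0/5 = 0
  <chi_3*chi_3, chi_4> = (1/5)[1*(1)*conj(1) + 1*(exp(2*I*pi/5))*conj(exp(-2*I*pi/5)) + 1*(exp(4*I*pi/5))*conj(exp(-4*I*pi/5)) + 1*(exp(-4*I*pi/5))*conj(exp(4*I*pi/5)) + 1*(exp(-2*I*pi/5))*conj(exp(2*I*pi/5))]
      = (1/5)[(1) + (exp(4*I*pi/5)) + (exp(-2*I*pi/5)) + (exp(2*I*pi/5)) + (exp(-4*I*pi/5))] = 0/5 = 0
(Exp terms are combined using exp(i*s)*conj(exp(i*t)) = exp(i*(s-t)), and sums of them are collapsed using the identity that for every m > 1 the m distinct m-th roots of unity sum to 0, e.g. 1 + exp(2*I*pi/3) + exp(-2*I*pi/3) = 0.)
Hence the multiplicities are chi_1: 1. Dimension check: dim(chi_3)*dim(chi_3) = 1*1 = 1 and sum (mult * dim) = 1*1 = 1.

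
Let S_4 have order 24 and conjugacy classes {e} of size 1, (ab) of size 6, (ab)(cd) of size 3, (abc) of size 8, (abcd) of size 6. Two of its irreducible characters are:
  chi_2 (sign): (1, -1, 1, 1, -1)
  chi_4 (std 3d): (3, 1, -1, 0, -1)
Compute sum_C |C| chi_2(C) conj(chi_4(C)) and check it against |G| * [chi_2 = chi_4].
Sum = 0; so <chi_2, chi_4> = 0 (distinct irreducibles are orthogonal).

Compute term by term over conjugacy classes (|C| * chi_2(C) * conj(chi_4(C))):
  1*(1)*conj(3) + 6*(-1)*conj(1) + 3*(1)*conj(-1) + 8*(1)*conj(0) + 6*(-1)*conj(-1)
  = (3) + (-6) + (-3) + (0) + (6)
  = 0.
Dividing by |G| = 24 gives 0/24 = 0, matching the row-orthogonality relation <chi_2, chi_4> = [chi_2 = chi_4].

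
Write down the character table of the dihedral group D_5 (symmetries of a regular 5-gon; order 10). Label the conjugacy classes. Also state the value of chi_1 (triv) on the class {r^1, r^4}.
Conjugacy classes: {e} of size 1, {r^1, r^4} of size 2, {r^2, r^3} of size 2, {s, sr, ..., sr^4} of size 5.
Character table:
  irrep \ class              {e} (size 1)  {r^1, r^4} (size 2)  {r^2, r^3} (size 2)  {s, sr, ..., sr^4} (size 5)
  chi_1 (triv)               1             1                    1                    1                          
  chi_2 (sign: r->1, s->-1)  1             1                    1                    -1                         
  chi_3 (2d, j=1)            2             -1/2 + sqrt(5)/2     -sqrt(5)/2 - 1/2     0                          
  chi_4 (2d, j=2)            2             -sqrt(5)/2 - 1/2     -1/2 + sqrt(5)/2     0                          

Spot check: chi_1 (triv) on {r^1, r^4} = 1.

Derivation: D_5 has order 2*5 = 10 with 4 conjugacy classes, hence 4 irreducibles. Sum of squared dims 1 + 1 + 4 + 4 = 10 = |G|. Linear characters come from the abelianisation; the 2-dimensional irreps have character r^k -> 2*cos(2*pi*j*k/5), reflections -> 0.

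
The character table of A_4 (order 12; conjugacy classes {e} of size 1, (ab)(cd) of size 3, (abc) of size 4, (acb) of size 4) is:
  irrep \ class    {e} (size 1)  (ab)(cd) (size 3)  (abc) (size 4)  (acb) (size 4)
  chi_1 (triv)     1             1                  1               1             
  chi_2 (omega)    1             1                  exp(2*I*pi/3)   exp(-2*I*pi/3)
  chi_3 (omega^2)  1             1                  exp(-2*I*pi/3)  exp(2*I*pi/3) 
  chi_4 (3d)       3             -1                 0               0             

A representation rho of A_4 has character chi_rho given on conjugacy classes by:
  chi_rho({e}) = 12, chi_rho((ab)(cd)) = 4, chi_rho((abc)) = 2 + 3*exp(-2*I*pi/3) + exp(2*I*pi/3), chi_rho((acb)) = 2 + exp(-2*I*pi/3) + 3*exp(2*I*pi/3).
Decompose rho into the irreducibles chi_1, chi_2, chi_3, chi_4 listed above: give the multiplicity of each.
Multiplicities: chi_1: 2, chi_2: 1, chi_3: 3, chi_4: 2.

Argument: Use <chi_rho, chi> = (1/|G|) sum_C |C| * chi_rho(C) * conj(chi(C)) with |G| = 12 for each irreducible chi in the table:
  <chi_rho, chi_1> = (1/12)[1*(12)*conj(1) + 3*(4)*conj(1) + 4*(2 + 3*exp(-2*I*pi/3) + exp(2*I*pi/3))*conj(1) + 4*(2 + exp(-2*I*pi/3) + 3*exp(2*I*pi/3))*conj(1)]
      = (1/12)[(12) + (12) + (8 + 12*exp(-2*I*pi/3) + 4*exp(2*I*pi/3)) + (8 + 4*exp(-2*I*pi/3) + 12*exp(2*I*pi/3))] = 24/12 = 2
  <chi_rho, chi_2> = (1/12)[1*(12)*conj(1) + 3*(4)*conj(1) + 4*(2 + 3*exp(-2*I*pi/3) + exp(2*I*pi/3))*conj(exp(2*I*pi/3)) + 4*(2 + exp(-2*I*pi/3) + 3*exp(2*I*pi/3))*conj(exp(-2*I*pi/3))]
      = (1/12)[(12) + (12) + (4 + 8*exp(-2*I*pi/3) + 12*exp(2*I*pi/3)) + (4 + 12*exp(-2*I*pi/3) + 8*exp(2*I*pi/3))] = 12/12 = 1
  <chi_rho, chi_3> = (1/12)[1*(12)*conj(1) + 3*(4)*conj(1) + 4*(2 + 3*exp(-2*I*pi/3) + exp(2*I*pi/3))*conj(exp(-2*I*pi/3)) + 4*(2 + exp(-2*I*pi/3) + 3*exp(2*I*pi/3))*conj(exp(2*I*pi/3))]
      = (1/12)[(12) + (12) + (12 + 4*exp(-2*I*pi/3) + 8*exp(2*I*pi/3)) + (12 + 8*exp(-2*I*pi/3) + 4*exp(2*I*pi/3))] = 36/12 = 3
  <chi_rho, chi_4> = (1/12)[1*(12)*conj(3) + 3*(4)*conj(-1) + 4*(2 + 3*exp(-2*I*pi/3) + exp(2*I*pi/3))*conj(0) + 4*(2 + exp(-2*I*pi/3) + 3*exp(2*I*pi/3))*conj(0)]
      = (1/12)[(36) + (-12) + (0) + (0)] = 24/12 = 2
(Exp terms are combined using exp(i*s)*conj(exp(i*t)) = exp(i*(s-t)), and sums of them are collapsed using the identity that for every m > 1 the m distinct m-th roots of unity sum to 0, e.g. 1 + exp(2*I*pi/3) + exp(-2*I*pi/3) = 0.)
Dimension check: dim(rho) = sum (mult * dim) = 2*1 + 1*1 + 3*1 + 2*3 = 12 = chi_rho(e) = 12.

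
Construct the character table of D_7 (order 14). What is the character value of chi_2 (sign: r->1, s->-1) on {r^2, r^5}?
Conjugacy classes: {e} of size 1, {r^1, r^6} of size 2, {r^2, r^5} of size 2, {r^3, r^4} of size 2, {s, sr, ..., sr^6} of size 7.
Character table:
  irrep \ class              {e} (size 1)  {r^1, r^6} (size 2)  {r^2, r^5} (size 2)  {r^3, r^4} (size 2)  {s, sr, ..., sr^6} (size 7)
  chi_1 (triv)               1             1                    1                    1                    1                          
  chi_2 (sign: r->1, s->-1)  1             1                    1                    1                    -1                         
  chi_3 (2d, j=1)            2             2*cos(2*pi/7)        -2*cos(3*pi/7)       -2*cos(pi/7)         0                          
  chi_4 (2d, j=2)            2             -2*cos(3*pi/7)       -2*cos(pi/7)         2*cos(2*pi/7)        0                          
  chi_5 (2d, j=3)            2             -2*cos(pi/7)         2*cos(2*pi/7)        -2*cos(3*pi/7)       0                          

Spot check: chi_2 (sign: r->1, s->-1) on {r^2, r^5} = 1.

D_7 has order 2*7 = 14 with 5 conjugacy classes, hence 5 irreducibles. Sum of squared dims 1 + 1 + 4 + 4 + 4 = 14 = |G|. Linear characters come from the abelianisation; the 2-dimensional irreps have character r^k -> 2*cos(2*pi*j*k/7), reflections -> 0.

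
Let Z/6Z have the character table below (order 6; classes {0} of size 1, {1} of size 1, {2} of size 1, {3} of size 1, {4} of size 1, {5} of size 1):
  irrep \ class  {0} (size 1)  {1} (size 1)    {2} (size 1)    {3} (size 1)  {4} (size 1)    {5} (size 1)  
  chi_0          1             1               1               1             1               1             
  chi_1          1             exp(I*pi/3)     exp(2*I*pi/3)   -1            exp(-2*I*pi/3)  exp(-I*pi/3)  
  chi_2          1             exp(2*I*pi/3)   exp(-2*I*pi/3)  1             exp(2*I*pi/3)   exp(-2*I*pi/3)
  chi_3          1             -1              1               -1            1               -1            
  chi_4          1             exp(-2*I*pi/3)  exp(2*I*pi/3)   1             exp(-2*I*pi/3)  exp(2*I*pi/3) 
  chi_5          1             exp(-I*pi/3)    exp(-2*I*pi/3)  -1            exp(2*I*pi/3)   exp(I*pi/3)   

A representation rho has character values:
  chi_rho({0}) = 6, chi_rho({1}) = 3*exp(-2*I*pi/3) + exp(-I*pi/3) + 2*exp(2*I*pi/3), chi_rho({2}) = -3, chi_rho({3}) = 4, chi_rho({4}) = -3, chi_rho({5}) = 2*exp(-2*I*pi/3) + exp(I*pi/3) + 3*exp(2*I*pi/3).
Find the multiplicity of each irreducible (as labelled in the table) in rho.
Multiplicities: chi_0: 0, chi_1: 0, chi_2: 2, chi_3: 0, chi_4: 3, chi_5: 1.

Reasoning: Use <chi_rho, chi> = (1/|G|) sum_C |C| * chi_rho(C) * conj(chi(C)) with |G| = 6 for each irreducible chi in the table:
  <chi_rho, chi_0> = (1/6)[1*(6)*conj(1) + 1*(3*exp(-2*I*pi/3) + exp(-I*pi/3) + 2*exp(2*I*pi/3))*conj(1) + 1*(-3)*conj(1) + 1*(4)*conj(1) + 1*(-3)*conj(1) + 1*(2*exp(-2*I*pi/3) + exp(I*pi/3) + 3*exp(2*I*pi/3))*conj(1)]
      = (1/6)[(6) + (3*exp(-2*I*pi/3) + exp(-I*pi/3) + 2*exp(2*I*pi/3)) + (-3) + (4) + (-3) + (2*exp(-2*I*pi/3) + exp(I*pi/3) + 3*exp(2*I*pi/3))] = 0/6 = 0
  <chi_rho, chi_1> = (1/6)[1*(6)*conj(1) + 1*(3*exp(-2*I*pi/3) + exp(-I*pi/3) + 2*exp(2*I*pi/3))*conj(exp(I*pi/3)) + 1*(-3)*conj(exp(2*I*pi/3)) + 1*(4)*conj(-1) + 1*(-3)*conj(exp(-2*I*pi/3)) + 1*(2*exp(-2*I*pi/3) + exp(I*pi/3) + 3*exp(2*I*pi/3))*conj(exp(-I*pi/3))]
      = (1/6)[(6) + (-3 + exp(-2*I*pi/3) + 2*exp(I*pi/3)) + (3 + 3*exp(2*I*pi/3)) + (-4) + (3 + 3*exp(-2*I*pi/3)) + (-3 + 2*exp(-I*pi/3) + exp(2*I*pi/3))] = 0/6 = 0
  <chi_rho, chi_2> = (1/6)[1*(6)*conj(1) + 1*(3*exp(-2*I*pi/3) + exp(-I*pi/3) + 2*exp(2*I*pi/3))*conj(exp(2*I*pi/3)) + 1*(-3)*conj(exp(-2*I*pi/3)) + 1*(4)*conj(1) + 1*(-3)*conj(exp(2*I*pi/3)) + 1*(2*exp(-2*I*pi/3) + exp(I*pi/3) + 3*exp(2*I*pi/3))*conj(exp(-2*I*pi/3))]
      = (1/6)[(6) + (1 + 3*exp(2*I*pi/3)) + (3 + 3*exp(-2*I*pi/3)) + (4) + (3 + 3*exp(2*I*pi/3)) + (1 + 3*exp(-2*I*pi/3))] = 12/6 = 2
  <chi_rho, chi_3> = (1/6)[1*(6)*conj(1) + 1*(3*exp(-2*I*pi/3) + exp(-I*pi/3) + 2*exp(2*I*pi/3))*conj(-1) + 1*(-3)*conj(1) + 1*(4)*conj(-1) + 1*(-3)*conj(1) + 1*(2*exp(-2*I*pi/3) + exp(I*pi/3) + 3*exp(2*I*pi/3))*conj(-1)]
      = (1/6)[(6) + (-2*exp(2*I*pi/3) - exp(-I*pi/3) - 3*exp(-2*I*pi/3)) + (-3) + (-4) + (-3) + (-3*exp(2*I*pi/3) - exp(I*pi/3) - 2*exp(-2*I*pi/3))] = 0/6 = 0
  <chi_rho, chi_4> = (1/6)[1*(6)*conj(1) + 1*(3*exp(-2*I*pi/3) + exp(-I*pi/3) + 2*exp(2*I*pi/3))*conj(exp(-2*I*pi/3)) + 1*(-3)*conj(exp(2*I*pi/3)) + 1*(4)*conj(1) + 1*(-3)*conj(exp(-2*I*pi/3)) + 1*(2*exp(-2*I*pi/3) + exp(I*pi/3) + 3*exp(2*I*pi/3))*conj(exp(2*I*pi/3))]
      = (1/6)[(6) + (3 + 2*exp(-2*I*pi/3) + exp(I*pi/3)) + (3 + 3*exp(2*I*pi/3)) + (4) + (3 + 3*exp(-2*I*pi/3)) + (3 + exp(-I*pi/3) + 2*exp(2*I*pi/3))] = 18/6 = 3
  <chi_rho, chi_5> = (1/6)[1*(6)*conj(1) + 1*(3*exp(-2*I*pi/3) + exp(-I*pi/3) + 2*exp(2*I*pi/3))*conj(exp(-I*pi/3)) + 1*(-3)*conj(exp(-2*I*pi/3)) + 1*(4)*conj(-1) + 1*(-3)*conj(exp(2*I*pi/3)) + 1*(2*exp(-2*I*pi/3) + exp(I*pi/3) + 3*exp(2*I*pi/3))*conj(exp(I*pi/3))]
      = (1/6)[(6) + (-1 + 3*exp(-I*pi/3)) + (3 + 3*exp(-2*I*pi/3)) + (-4) + (3 + 3*exp(2*I*pi/3)) + (-1 + 3*exp(I*pi/3))] = 6/6 = 1
(Exp terms are combined using exp(i*s)*conj(exp(i*t)) = exp(i*(s-t)), and sums of them are collapsed using the identity that for every m > 1 the m distinct m-th roots of unity sum to 0, e.g. 1 + exp(2*I*pi/3) + exp(-2*I*pi/3) = 0.)
Dimension check: dim(rho) = sum (mult * dim) = 0*1 + 0*1 + 2*1 + 0*1 + 3*1 + 1*1 = 6 = chi_rho(e) = 6.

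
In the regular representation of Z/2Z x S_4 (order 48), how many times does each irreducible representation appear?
Each irreducible V_i of dimension d_i appears with multiplicity d_i, i.e. rho_reg = (direct sum over all irreducibles V_i) d_i V_i. The irreducible dimensions for Z/2Z x S_4 are 1, 1, 1, 1, 2, 2, 3, 3, 3, 3: 4 irreducibles of dimension 1, each with multiplicity 1; 2 irreducibles of dimension 2, each with multiplicity 2; 4 irreducibles of dimension 3, each with multiplicity 3. Total dimension 4*1*1 + 2*2*2 + 4*3*3 = 48 = |G|.

Working: General theorem: in the regular representation of a finite group G, each irreducible appears with multiplicity equal to its dimension. Check: dim(rho_reg) = sum d_i^2 = 1 + 1 + 1 + 1 + 4 + 4 + 9 + 9 + 9 + 9 = 48 = |G|.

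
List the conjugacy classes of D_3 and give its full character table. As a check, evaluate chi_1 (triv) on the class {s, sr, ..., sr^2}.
Conjugacy classes: {e} of size 1, {r^1, r^2} of size 2, {s, sr, ..., sr^2} of size 3.
Character table:
  irrep \ class              {e} (size 1)  {r^1, r^2} (size 2)  {s, sr, ..., sr^2} (size 3)
  chi_1 (triv)               1             1                    1                          
  chi_2 (sign: r->1, s->-1)  1             1                    -1                         
  chi_3 (2d, j=1)            2             -1                   0                          

Spot check: chi_1 (triv) on {s, sr, ..., sr^2} = 1.

Derivation: D_3 has order 2*3 = 6 with 3 conjugacy classes, hence 3 irreducibles. Sum of squared dims 1 + 1 + 4 = 6 = |G|. Linear characters come from the abelianisation; the 2-dimensional irreps have character r^k -> 2*cos(2*pi*j*k/3), reflections -> 0.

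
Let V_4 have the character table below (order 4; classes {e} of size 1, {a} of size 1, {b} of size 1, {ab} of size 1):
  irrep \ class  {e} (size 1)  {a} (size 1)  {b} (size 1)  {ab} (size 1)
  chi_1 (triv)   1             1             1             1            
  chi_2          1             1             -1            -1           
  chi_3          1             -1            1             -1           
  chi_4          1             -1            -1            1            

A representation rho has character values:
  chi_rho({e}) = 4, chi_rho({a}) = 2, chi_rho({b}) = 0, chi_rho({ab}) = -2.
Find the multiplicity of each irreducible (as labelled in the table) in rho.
Multiplicities: chi_1: 1, chi_2: 2, chi_3: 1, chi_4: 0.

Solution. Use <chi_rho, chi> = (1/|G|) sum_C |C| * chi_rho(C) * conj(chi(C)) with |G| = 4 for each irreducible chi in the table:
  <chi_rho, chi_1> = (1/4)[1*(4)*conj(1) + 1*(2)*conj(1) + 1*(0)*conj(1) + 1*(-2)*conj(1)]
      = (1/4)[(4) + (2) + (0) + (-2)] = 4/4 = 1
  <chi_rho, chi_2> = (1/4)[1*(4)*conj(1) + 1*(2)*conj(1) + 1*(0)*conj(-1) + 1*(-2)*conj(-1)]
      = (1/4)[(4) + (2) + (0) + (2)] = 8/4 = 2
  <chi_rho, chi_3> = (1/4)[1*(4)*conj(1) + 1*(2)*conj(-1) + 1*(0)*conj(1) + 1*(-2)*conj(-1)]
      = (1/4)[(4) + (-2) + (0) + (2)] = 4/4 = 1
  <chi_rho, chi_4> = (1/4)[1*(4)*conj(1) + 1*(2)*conj(-1) + 1*(0)*conj(-1) + 1*(-2)*conj(1)]
      = (1/4)[(4) + (-2) + (0) + (-2)] = 0/4 = 0
Dimension check: dim(rho) = sum (mult * dim) = 1*1 + 2*1 + 1*1 + 0*1 = 4 = chi_rho(e) = 4.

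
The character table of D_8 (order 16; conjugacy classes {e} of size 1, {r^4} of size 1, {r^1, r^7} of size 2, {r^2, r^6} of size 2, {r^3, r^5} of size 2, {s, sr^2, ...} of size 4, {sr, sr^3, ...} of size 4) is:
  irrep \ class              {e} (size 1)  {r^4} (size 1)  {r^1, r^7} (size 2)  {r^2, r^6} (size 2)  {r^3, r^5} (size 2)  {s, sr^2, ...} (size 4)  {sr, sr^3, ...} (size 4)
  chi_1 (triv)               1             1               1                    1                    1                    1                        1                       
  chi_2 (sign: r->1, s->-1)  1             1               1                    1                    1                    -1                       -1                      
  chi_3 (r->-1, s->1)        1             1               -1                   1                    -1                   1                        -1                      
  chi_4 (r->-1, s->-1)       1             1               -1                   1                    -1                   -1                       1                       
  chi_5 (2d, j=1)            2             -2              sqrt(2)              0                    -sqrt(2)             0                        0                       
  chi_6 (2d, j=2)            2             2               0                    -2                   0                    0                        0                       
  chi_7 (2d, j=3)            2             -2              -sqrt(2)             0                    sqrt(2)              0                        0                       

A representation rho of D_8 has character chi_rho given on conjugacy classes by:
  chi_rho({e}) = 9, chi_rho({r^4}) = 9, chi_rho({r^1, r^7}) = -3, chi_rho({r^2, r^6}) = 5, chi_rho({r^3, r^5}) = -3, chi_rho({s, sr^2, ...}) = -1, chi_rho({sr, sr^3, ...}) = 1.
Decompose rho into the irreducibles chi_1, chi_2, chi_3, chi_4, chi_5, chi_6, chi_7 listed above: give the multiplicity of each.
Multiplicities: chi_1: 1, chi_2: 1, chi_3: 2, chi_4: 3, chi_5: 0, chi_6: 1, chi_7: 0.

Solution. Use <chi_rho, chi> = (1/|G|) sum_C |C| * chi_rho(C) * conj(chi(C)) with |G| = 16 for each irreducible chi in the table:
  <chi_rho, chi_1> = (1/16)[1*(9)*conj(1) + 1*(9)*conj(1) + 2*(-3)*conj(1) + 2*(5)*conj(1) + 2*(-3)*conj(1) + 4*(-1)*conj(1) + 4*(1)*conj(1)]
      = (1/16)[(9) + (9) + (-6) + (10) + (-6) + (-4) + (4)] = 16/16 = 1
  <chi_rho, chi_2> = (1/16)[1*(9)*conj(1) + 1*(9)*conj(1) + 2*(-3)*conj(1) + 2*(5)*conj(1) + 2*(-3)*conj(1) + 4*(-1)*conj(-1) + 4*(1)*conj(-1)]
      = (1/16)[(9) + (9) + (-6) + (10) + (-6) + (4) + (-4)] = 16/16 = 1
  <chi_rho, chi_3> = (1/16)[1*(9)*conj(1) + 1*(9)*conj(1) + 2*(-3)*conj(-1) + 2*(5)*conj(1) + 2*(-3)*conj(-1) + 4*(-1)*conj(1) + 4*(1)*conj(-1)]
      = (1/16)[(9) + (9) + (6) + (10) + (6) + (-4) + (-4)] = 32/16 = 2
  <chi_rho, chi_4> = (1/16)[1*(9)*conj(1) + 1*(9)*conj(1) + 2*(-3)*conj(-1) + 2*(5)*conj(1) + 2*(-3)*conj(-1) + 4*(-1)*conj(-1) + 4*(1)*conj(1)]
      = (1/16)[(9) + (9) + (6) + (10) + (6) + (4) + (4)] = 48/16 = 3
  <chi_rho, chi_5> = (1/16)[1*(9)*conj(2) + 1*(9)*conj(-2) + 2*(-3)*conj(sqrt(2)) + 2*(5)*conj(0) + 2*(-3)*conj(-sqrt(2)) + 4*(-1)*conj(0) + 4*(1)*conj(0)]
      = (1/16)[(18) + (-18) + (-6*sqrt(2)) + (0) + (6*sqrt(2)) + (0) + (0)] = 0/16 = 0
  <chi_rho, chi_6> = (1/16)[1*(9)*conj(2) + 1*(9)*conj(2) + 2*(-3)*conj(0) + 2*(5)*conj(-2) + 2*(-3)*conj(0) + 4*(-1)*conj(0) + 4*(1)*conj(0)]
      = (1/16)[(18) + (18) + (0) + (-20) + (0) + (0) + (0)] = 16/16 = 1
  <chi_rho, chi_7> = (1/16)[1*(9)*conj(2) + 1*(9)*conj(-2) + 2*(-3)*conj(-sqrt(2)) + 2*(5)*conj(0) + 2*(-3)*conj(sqrt(2)) + 4*(-1)*conj(0) + 4*(1)*conj(0)]
      = (1/16)[(18) + (-18) + (6*sqrt(2)) + (0) + (-6*sqrt(2)) + (0) + (0)] = 0/16 = 0
Dimension check: dim(rho) = sum (mult * dim) = 1*1 + 1*1 + 2*1 + 3*1 + 0*2 + 1*2 + 0*2 = 9 = chi_rho(e) = 9.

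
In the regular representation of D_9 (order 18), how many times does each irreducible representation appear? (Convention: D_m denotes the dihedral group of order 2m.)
Each irreducible V_i of dimension d_i appears with multiplicity d_i, i.e. rho_reg = (direct sum over all irreducibles V_i) d_i V_i. The irreducible dimensions for D_9 are 1, 1, 2, 2, 2, 2: 2 irreducibles of dimension 1, each with multiplicity 1; 4 irreducibles of dimension 2, each with multiplicity 2. Total dimension 2*1*1 + 4*2*2 = 18 = |G|.

Proof sketch: General theorem: in the regular representation of a finite group G, each irreducible appears with multiplicity equal to its dimension. Check: dim(rho_reg) = sum d_i^2 = 1 + 1 + 4 + 4 + 4 + 4 = 18 = |G|.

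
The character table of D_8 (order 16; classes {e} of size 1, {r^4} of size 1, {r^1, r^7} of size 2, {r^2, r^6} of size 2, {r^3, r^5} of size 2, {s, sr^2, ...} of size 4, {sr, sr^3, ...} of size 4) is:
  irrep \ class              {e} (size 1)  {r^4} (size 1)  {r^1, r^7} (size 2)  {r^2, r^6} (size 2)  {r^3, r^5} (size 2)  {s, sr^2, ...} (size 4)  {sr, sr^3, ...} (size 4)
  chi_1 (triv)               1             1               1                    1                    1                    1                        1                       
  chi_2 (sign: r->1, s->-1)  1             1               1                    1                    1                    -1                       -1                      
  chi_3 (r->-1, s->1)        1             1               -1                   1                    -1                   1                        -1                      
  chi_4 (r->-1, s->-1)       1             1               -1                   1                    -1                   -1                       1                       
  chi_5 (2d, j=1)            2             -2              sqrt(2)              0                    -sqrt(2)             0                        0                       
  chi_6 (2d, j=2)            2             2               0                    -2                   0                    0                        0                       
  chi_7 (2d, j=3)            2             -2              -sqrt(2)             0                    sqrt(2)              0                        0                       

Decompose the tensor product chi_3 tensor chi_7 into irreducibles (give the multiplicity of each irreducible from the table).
chi_3 tensor chi_7 = chi_5 (all other irreducibles have multiplicity 0).

Reasoning: The character of a tensor product is the pointwise product (chi_3 * chi_7)(C) = chi_3(C) * chi_7(C):
  {e}: (1)*(2), {r^4}: (1)*(-2), {r^1, r^7}: (-1)*(-sqrt(2)), {r^2, r^6}: (1)*(0), {r^3, r^5}: (-1)*(sqrt(2)), {s, sr^2, ...}: (1)*(0), {sr, sr^3, ...}: (-1)*(0)
so (chi_3 * chi_7) takes values
  {e} -> 2, {r^4} -> -2, {r^1, r^7} -> sqrt(2), {r^2, r^6} -> 0, {r^3, r^5} -> -sqrt(2), {s, sr^2, ...} -> 0, {sr, sr^3, ...} -> 0.
Now take the inner product of this character with each irreducible chi from the table, <chi_3*chi_7, chi> = (1/16) sum_C |C| (chi_3*chi_7)(C) conj(chi(C)):
  <chi_3*chi_7, chi_1> = (1/16)[1*(2)*conj(1) + 1*(-2)*conj(1) + 2*(sqrt(2))*conj(1) + 2*(0)*conj(1) + 2*(-sqrt(2))*conj(1) + 4*(0)*conj(1) + 4*(0)*conj(1)]
      = (1/16)[(2) + (-2) + (2*sqrt(2)) + (0) + (-2*sqrt(2)) + (0) + (0)] = 0/16 = 0
  <chi_3*chi_7, chi_2> = (1/16)[1*(2)*conj(1) + 1*(-2)*conj(1) + 2*(sqrt(2))*conj(1) + 2*(0)*conj(1) + 2*(-sqrt(2))*conj(1) + 4*(0)*conj(-1) + 4*(0)*conj(-1)]
      = (1/16)[(2) + (-2) + (2*sqrt(2)) + (0) + (-2*sqrt(2)) + (0) + (0)] = 0/16 = 0
  <chi_3*chi_7, chi_3> = (1/16)[1*(2)*conj(1) + 1*(-2)*conj(1) + 2*(sqrt(2))*conj(-1) + 2*(0)*conj(1) + 2*(-sqrt(2))*conj(-1) + 4*(0)*conj(1) + 4*(0)*conj(-1)]
      = (1/16)[(2) + (-2) + (-2*sqrt(2)) + (0) + (2*sqrt(2)) + (0) + (0)] = 0/16 = 0
  <chi_3*chi_7, chi_4> = (1/16)[1*(2)*conj(1) + 1*(-2)*conj(1) + 2*(sqrt(2))*conj(-1) + 2*(0)*conj(1) + 2*(-sqrt(2))*conj(-1) + 4*(0)*conj(-1) + 4*(0)*conj(1)]
      = (1/16)[(2) + (-2) + (-2*sqrt(2)) + (0) + (2*sqrt(2)) + (0) + (0)] = 0/16 = 0
  <chi_3*chi_7, chi_5> = (1/16)[1*(2)*conj(2) + 1*(-2)*conj(-2) + 2*(sqrt(2))*conj(sqrt(2)) + 2*(0)*conj(0) + 2*(-sqrt(2))*conj(-sqrt(2)) + 4*(0)*conj(0) + 4*(0)*conj(0)]
      = (1/16)[(4) + (4) + (4) + (0) + (4) + (0) + (0)] = 16/16 = 1
  <chi_3*chi_7, chi_6> = (1/16)[1*(2)*conj(2) + 1*(-2)*conj(2) + 2*(sqrt(2))*conj(0) + 2*(0)*conj(-2) + 2*(-sqrt(2))*conj(0) + 4*(0)*conj(0) + 4*(0)*conj(0)]
      = (1/16)[(4) + (-4) + (0) + (0) + (0) + (0) + (0)] = 0/16 = 0
  <chi_3*chi_7, chi_7> = (1/16)[1*(2)*conj(2) + 1*(-2)*conj(-2) + 2*(sqrt(2))*conj(-sqrt(2)) + 2*(0)*conj(0) + 2*(-sqrt(2))*conj(sqrt(2)) + 4*(0)*conj(0) + 4*(0)*conj(0)]
      = (1/16)[(4) + (4) + (-4) + (0) + (-4) + (0) + (0)] = 0/16 = 0
Hence the multiplicities are chi_5: 1. Dimension check: dim(chi_3)*dim(chi_7) = 1*2 = 2 and sum (mult * dim) = 1*2 = 2.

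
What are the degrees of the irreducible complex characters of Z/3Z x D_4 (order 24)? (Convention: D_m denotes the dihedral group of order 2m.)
Dimensions: 1, 1, 1, 1, 1, 1, 1, 1, 1, 1, 1, 1, 2, 2, 2

Justification: There are 15 irreducibles (= number of conjugacy classes). Their dimensions d_i satisfy sum d_i^2 = |G| = 24: 1 + 1 + 1 + 1 + 1 + 1 + 1 + 1 + 1 + 1 + 1 + 1 + 4 + 4 + 4 = 24. (For the product with Z/3Z: each of the 3 1-dim characters of Z/3Z tensors with each irrep of D_4, giving 3 copies of each D_4-dimension.)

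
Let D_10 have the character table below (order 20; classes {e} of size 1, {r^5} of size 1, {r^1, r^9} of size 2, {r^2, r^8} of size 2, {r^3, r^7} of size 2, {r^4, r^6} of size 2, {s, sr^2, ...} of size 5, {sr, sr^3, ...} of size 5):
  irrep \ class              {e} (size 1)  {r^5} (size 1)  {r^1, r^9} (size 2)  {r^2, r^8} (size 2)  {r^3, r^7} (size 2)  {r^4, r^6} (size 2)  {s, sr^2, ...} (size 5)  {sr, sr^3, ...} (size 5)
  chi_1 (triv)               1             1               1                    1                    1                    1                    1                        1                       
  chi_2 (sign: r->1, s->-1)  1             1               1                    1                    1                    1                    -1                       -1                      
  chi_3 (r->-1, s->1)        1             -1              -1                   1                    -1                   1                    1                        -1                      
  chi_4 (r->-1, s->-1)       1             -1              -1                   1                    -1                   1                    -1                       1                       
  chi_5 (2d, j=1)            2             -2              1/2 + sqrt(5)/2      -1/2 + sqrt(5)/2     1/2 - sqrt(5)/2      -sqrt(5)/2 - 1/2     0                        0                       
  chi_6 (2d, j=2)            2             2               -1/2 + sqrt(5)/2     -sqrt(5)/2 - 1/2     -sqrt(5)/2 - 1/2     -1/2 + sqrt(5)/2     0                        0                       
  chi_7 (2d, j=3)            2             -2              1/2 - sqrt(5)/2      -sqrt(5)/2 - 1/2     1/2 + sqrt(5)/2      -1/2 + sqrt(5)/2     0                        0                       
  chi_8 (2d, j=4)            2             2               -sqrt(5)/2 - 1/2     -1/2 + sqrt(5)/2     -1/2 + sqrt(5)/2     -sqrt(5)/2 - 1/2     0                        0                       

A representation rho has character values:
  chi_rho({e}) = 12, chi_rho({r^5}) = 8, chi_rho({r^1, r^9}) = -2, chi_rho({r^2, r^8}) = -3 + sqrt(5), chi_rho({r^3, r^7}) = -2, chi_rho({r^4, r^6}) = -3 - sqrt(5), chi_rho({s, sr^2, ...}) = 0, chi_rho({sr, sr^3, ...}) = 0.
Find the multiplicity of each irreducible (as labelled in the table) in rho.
Multiplicities: chi_1: 0, chi_2: 0, chi_3: 0, chi_4: 0, chi_5: 1, chi_6: 2, chi_7: 0, chi_8: 3.

Reasoning: Use <chi_rho, chi> = (1/|G|) sum_C |C| * chi_rho(C) * conj(chi(C)) with |G| = 20 for each irreducible chi in the table:
  <chi_rho, chi_1> = (1/20)[1*(12)*conj(1) + 1*(8)*conj(1) + 2*(-2)*conj(1) + 2*(-3 + sqrt(5))*conj(1) + 2*(-2)*conj(1) + 2*(-3 - sqrt(5))*conj(1) + 5*(0)*conj(1) + 5*(0)*conj(1)]
      = (1/20)[(12) + (8) + (-4) + (-6 + 2*sqrt(5)) + (-4) + (-6 - 2*sqrt(5)) + (0) + (0)] = 0/20 = 0
  <chi_rho, chi_2> = (1/20)[1*(12)*conj(1) + 1*(8)*conj(1) + 2*(-2)*conj(1) + 2*(-3 + sqrt(5))*conj(1) + 2*(-2)*conj(1) + 2*(-3 - sqrt(5))*conj(1) + 5*(0)*conj(-1) + 5*(0)*conj(-1)]
      = (1/20)[(12) + (8) + (-4) + (-6 + 2*sqrt(5)) + (-4) + (-6 - 2*sqrt(5)) + (0) + (0)] = 0/20 = 0
  <chi_rho, chi_3> = (1/20)[1*(12)*conj(1) + 1*(8)*conj(-1) + 2*(-2)*conj(-1) + 2*(-3 + sqrt(5))*conj(1) + 2*(-2)*conj(-1) + 2*(-3 - sqrt(5))*conj(1) + 5*(0)*conj(1) + 5*(0)*conj(-1)]
      = (1/20)[(12) + (-8) + (4) + (-6 + 2*sqrt(5)) + (4) + (-6 - 2*sqrt(5)) + (0) + (0)] = 0/20 = 0
  <chi_rho, chi_4> = (1/20)[1*(12)*conj(1) + 1*(8)*conj(-1) + 2*(-2)*conj(-1) + 2*(-3 + sqrt(5))*conj(1) + 2*(-2)*conj(-1) + 2*(-3 - sqrt(5))*conj(1) + 5*(0)*conj(-1) + 5*(0)*conj(1)]
      = (1/20)[(12) + (-8) + (4) + (-6 + 2*sqrt(5)) + (4) + (-6 - 2*sqrt(5)) + (0) + (0)] = 0/20 = 0
  <chi_rho, chi_5> = (1/20)[1*(12)*conj(2) + 1*(8)*conj(-2) + 2*(-2)*conj(1/2 + sqrt(5)/2) + 2*(-3 + sqrt(5))*conj(-1/2 + sqrt(5)/2) + 2*(-2)*conj(1/2 - sqrt(5)/2) + 2*(-3 - sqrt(5))*conj(-sqrt(5)/2 - 1/2) + 5*(0)*conj(0) + 5*(0)*conj(0)]
      = (1/20)[(24) + (-16) + (-2*sqrt(5) - 2) + (8 - 4*sqrt(5)) + (-2 + 2*sqrt(5)) + (8 + 4*sqrt(5)) + (0) + (0)] = 20/20 = 1
  <chi_rho, chi_6> = (1/20)[1*(12)*conj(2) + 1*(8)*conj(2) + 2*(-2)*conj(-1/2 + sqrt(5)/2) + 2*(-3 + sqrt(5))*conj(-sqrt(5)/2 - 1/2) + 2*(-2)*conj(-sqrt(5)/2 - 1/2) + 2*(-3 - sqrt(5))*conj(-1/2 + sqrt(5)/2) + 5*(0)*conj(0) + 5*(0)*conj(0)]
      = (1/20)[(24) + (16) + (2 - 2*sqrt(5)) + (-2 + 2*sqrt(5)) + (2 + 2*sqrt(5)) + (-2*sqrt(5) - 2) + (0) + (0)] = 40/20 = 2
  <chi_rho, chi_7> = (1/20)[1*(12)*conj(2) + 1*(8)*conj(-2) + 2*(-2)*conj(1/2 - sqrt(5)/2) + 2*(-3 + sqrt(5))*conj(-sqrt(5)/2 - 1/2) + 2*(-2)*conj(1/2 + sqrt(5)/2) + 2*(-3 - sqrt(5))*conj(-1/2 + sqrt(5)/2) + 5*(0)*conj(0) + 5*(0)*conj(0)]
      = (1/20)[(24) + (-16) + (-2 + 2*sqrt(5)) + (-2 + 2*sqrt(5)) + (-2*sqrt(5) - 2) + (-2*sqrt(5) - 2) + (0) + (0)] = 0/20 = 0
  <chi_rho, chi_8> = (1/20)[1*(12)*conj(2) + 1*(8)*conj(2) + 2*(-2)*conj(-sqrt(5)/2 - 1/2) + 2*(-3 + sqrt(5))*conj(-1/2 + sqrt(5)/2) + 2*(-2)*conj(-1/2 + sqrt(5)/2) + 2*(-3 - sqrt(5))*conj(-sqrt(5)/2 - 1/2) + 5*(0)*conj(0) + 5*(0)*conj(0)]
      = (1/20)[(24) + (16) + (2 + 2*sqrt(5)) + (8 - 4*sqrt(5)) + (2 - 2*sqrt(5)) + (8 + 4*sqrt(5)) + (0) + (0)] = 60/20 = 3
Dimension check: dim(rho) = sum (mult * dim) = 0*1 + 0*1 + 0*1 + 0*1 + 1*2 + 2*2 + 0*2 + 3*2 = 12 = chi_rho(e) = 12.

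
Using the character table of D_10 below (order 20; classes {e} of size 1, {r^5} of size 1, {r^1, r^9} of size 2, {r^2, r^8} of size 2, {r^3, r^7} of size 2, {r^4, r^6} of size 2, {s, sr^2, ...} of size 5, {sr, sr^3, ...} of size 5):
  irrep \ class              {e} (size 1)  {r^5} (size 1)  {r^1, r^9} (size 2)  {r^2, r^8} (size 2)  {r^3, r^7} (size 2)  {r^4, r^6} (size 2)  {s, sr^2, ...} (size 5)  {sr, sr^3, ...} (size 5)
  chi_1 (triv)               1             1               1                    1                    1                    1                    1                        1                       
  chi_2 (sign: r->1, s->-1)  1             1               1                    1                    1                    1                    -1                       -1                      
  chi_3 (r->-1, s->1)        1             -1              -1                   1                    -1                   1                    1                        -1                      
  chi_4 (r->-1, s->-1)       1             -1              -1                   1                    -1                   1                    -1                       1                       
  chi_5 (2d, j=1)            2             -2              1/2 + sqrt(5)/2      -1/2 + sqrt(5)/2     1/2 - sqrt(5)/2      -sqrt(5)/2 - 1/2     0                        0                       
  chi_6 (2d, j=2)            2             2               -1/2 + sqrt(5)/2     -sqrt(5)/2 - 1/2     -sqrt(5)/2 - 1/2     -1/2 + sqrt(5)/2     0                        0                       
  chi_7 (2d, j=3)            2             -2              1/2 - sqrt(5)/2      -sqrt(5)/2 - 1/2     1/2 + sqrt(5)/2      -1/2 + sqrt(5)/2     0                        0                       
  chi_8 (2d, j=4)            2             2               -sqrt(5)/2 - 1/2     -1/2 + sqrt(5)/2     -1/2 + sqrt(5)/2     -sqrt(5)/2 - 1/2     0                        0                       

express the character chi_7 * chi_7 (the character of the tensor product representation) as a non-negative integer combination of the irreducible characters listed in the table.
chi_7 tensor chi_7 = chi_1 + chi_2 + chi_8 (all other irreducibles have multiplicity 0).

Justification: The character of a tensor product is the pointwise product (chi_7 * chi_7)(C) = chi_7(C) * chi_7(C):
  {e}: (2)*(2), {r^5}: (-2)*(-2), {r^1, r^9}: (1/2 - sqrt(5)/2)*(1/2 - sqrt(5)/2), {r^2, r^8}: (-sqrt(5)/2 - 1/2)*(-sqrt(5)/2 - 1/2), {r^3, r^7}: (1/2 + sqrt(5)/2)*(1/2 + sqrt(5)/2), {r^4, r^6}: (-1/2 + sqrt(5)/2)*(-1/2 + sqrt(5)/2), {s, sr^2, ...}: (0)*(0), {sr, sr^3, ...}: (0)*(0)
so (chi_7 * chi_7) takes values
  {e} -> 4, {r^5} -> 4, {r^1, r^9} -> 3/2 - sqrt(5)/2, {r^2, r^8} -> sqrt(5)/2 + 3/2, {r^3, r^7} -> sqrt(5)/2 + 3/2, {r^4, r^6} -> 3/2 - sqrt(5)/2, {s, sr^2, ...} -> 0, {sr, sr^3, ...} -> 0.
Now take the inner product of this character with each irreducible chi from the table, <chi_7*chi_7, chi> = (1/20) sum_C |C| (chi_7*chi_7)(C) conj(chi(C)):
  <chi_7*chi_7, chi_1> = (1/20)[1*(4)*conj(1) + 1*(4)*conj(1) + 2*(3/2 - sqrt(5)/2)*conj(1) + 2*(sqrt(5)/2 + 3/2)*conj(1) + 2*(sqrt(5)/2 + 3/2)*conj(1) + 2*(3/2 - sqrt(5)/2)*conj(1) + 5*(0)*conj(1) + 5*(0)*conj(1)]
      = (1/20)[(4) + (4) + (3 - sqrt(5)) + (sqrt(5) + 3) + (sqrt(5) + 3) + (3 - sqrt(5)) + (0) + (0)] = 20/20 = 1
  <chi_7*chi_7, chi_2> = (1/20)[1*(4)*conj(1) + 1*(4)*conj(1) + 2*(3/2 - sqrt(5)/2)*conj(1) + 2*(sqrt(5)/2 + 3/2)*conj(1) + 2*(sqrt(5)/2 + 3/2)*conj(1) + 2*(3/2 - sqrt(5)/2)*conj(1) + 5*(0)*conj(-1) + 5*(0)*conj(-1)]
      = (1/20)[(4) + (4) + (3 - sqrt(5)) + (sqrt(5) + 3) + (sqrt(5) + 3) + (3 - sqrt(5)) + (0) + (0)] = 20/20 = 1
  <chi_7*chi_7, chi_3> = (1/20)[1*(4)*conj(1) + 1*(4)*conj(-1) + 2*(3/2 - sqrt(5)/2)*conj(-1) + 2*(sqrt(5)/2 + 3/2)*conj(1) + 2*(sqrt(5)/2 + 3/2)*conj(-1) + 2*(3/2 - sqrt(5)/2)*conj(1) + 5*(0)*conj(1) + 5*(0)*conj(-1)]
      = (1/20)[(4) + (-4) + (-3 + sqrt(5)) + (sqrt(5) + 3) + (-3 - sqrt(5)) + (3 - sqrt(5)) + (0) + (0)] = 0/20 = 0
  <chi_7*chi_7, chi_4> = (1/20)[1*(4)*conj(1) + 1*(4)*conj(-1) + 2*(3/2 - sqrt(5)/2)*conj(-1) + 2*(sqrt(5)/2 + 3/2)*conj(1) + 2*(sqrt(5)/2 + 3/2)*conj(-1) + 2*(3/2 - sqrt(5)/2)*conj(1) + 5*(0)*conj(-1) + 5*(0)*conj(1)]
      = (1/20)[(4) + (-4) + (-3 + sqrt(5)) + (sqrt(5) + 3) + (-3 - sqrt(5)) + (3 - sqrt(5)) + (0) + (0)] = 0/20 = 0
  <chi_7*chi_7, chi_5> = (1/20)[1*(4)*conj(2) + 1*(4)*conj(-2) + 2*(3/2 - sqrt(5)/2)*conj(1/2 + sqrt(5)/2) + 2*(sqrt(5)/2 + 3/2)*conj(-1/2 + sqrt(5)/2) + 2*(sqrt(5)/2 + 3/2)*conj(1/2 - sqrt(5)/2) + 2*(3/2 - sqrt(5)/2)*conj(-sqrt(5)/2 - 1/2) + 5*(0)*conj(0) + 5*(0)*conj(0)]
      = (1/20)[(8) + (-8) + (-1 + sqrt(5)) + (1 + sqrt(5)) + (-sqrt(5) - 1) + (1 - sqrt(5)) + (0) + (0)] = 0/20 = 0
  <chi_7*chi_7, chi_6> = (1/20)[1*(4)*conj(2) + 1*(4)*conj(2) + 2*(3/2 - sqrt(5)/2)*conj(-1/2 + sqrt(5)/2) + 2*(sqrt(5)/2 + 3/2)*conj(-sqrt(5)/2 - 1/2) + 2*(sqrt(5)/2 + 3/2)*conj(-sqrt(5)/2 - 1/2) + 2*(3/2 - sqrt(5)/2)*conj(-1/2 + sqrt(5)/2) + 5*(0)*conj(0) + 5*(0)*conj(0)]
      = (1/20)[(8) + (8) + (-4 + 2*sqrt(5)) + (-2*sqrt(5) - 4) + (-2*sqrt(5) - 4) + (-4 + 2*sqrt(5)) + (0) + (0)] = 0/20 = 0
  <chi_7*chi_7, chi_7> = (1/20)[1*(4)*conj(2) + 1*(4)*conj(-2) + 2*(3/2 - sqrt(5)/2)*conj(1/2 - sqrt(5)/2) + 2*(sqrt(5)/2 + 3/2)*conj(-sqrt(5)/2 - 1/2) + 2*(sqrt(5)/2 + 3/2)*conj(1/2 + sqrt(5)/2) + 2*(3/2 - sqrt(5)/2)*conj(-1/2 + sqrt(5)/2) + 5*(0)*conj(0) + 5*(0)*conj(0)]
      = (1/20)[(8) + (-8) + (4 - 2*sqrt(5)) + (-2*sqrt(5) - 4) + (4 + 2*sqrt(5)) + (-4 + 2*sqrt(5)) + (0) + (0)] = 0/20 = 0
  <chi_7*chi_7, chi_8> = (1/20)[1*(4)*conj(2) + 1*(4)*conj(2) + 2*(3/2 - sqrt(5)/2)*conj(-sqrt(5)/2 - 1/2) + 2*(sqrt(5)/2 + 3/2)*conj(-1/2 + sqrt(5)/2) + 2*(sqrt(5)/2 + 3/2)*conj(-1/2 + sqrt(5)/2) + 2*(3/2 - sqrt(5)/2)*conj(-sqrt(5)/2 - 1/2) + 5*(0)*conj(0) + 5*(0)*conj(0)]
      = (1/20)[(8) + (8) + (1 - sqrt(5)) + (1 + sqrt(5)) + (1 + sqrt(5)) + (1 - sqrt(5)) + (0) + (0)] = 20/20 = 1
Hence the multiplicities are chi_1: 1, chi_2: 1, chi_8: 1. Dimension check: dim(chi_7)*dim(chi_7) = 2*2 = 4 and sum (mult * dim) = 1*1 + 1*1 + 1*2 = 4.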